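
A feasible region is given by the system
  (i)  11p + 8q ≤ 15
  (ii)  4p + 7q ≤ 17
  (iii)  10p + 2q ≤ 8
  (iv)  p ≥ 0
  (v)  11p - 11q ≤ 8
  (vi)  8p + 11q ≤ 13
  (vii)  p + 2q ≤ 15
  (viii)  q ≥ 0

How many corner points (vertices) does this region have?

Intersecting each pair of boundary lines and keeping only the points that satisfy every inequality leaves:
  (26/33, 2/33)
  (31/47, 33/47)
  (0, 13/11)
  (0, 0)
  (8/11, 0)

5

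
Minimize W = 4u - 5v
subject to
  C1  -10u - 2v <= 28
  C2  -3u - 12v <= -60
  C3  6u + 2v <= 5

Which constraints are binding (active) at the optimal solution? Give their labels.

Feasible corners and W = 4u - 5v:
  (-4, 6) → W = -46
  (-33/4, 109/4) → W = -677/4
  (-10/11, 115/22) → W = -655/22

The minimum is at (-33/4, 109/4). Substituting into each constraint, equality holds for C1 and C3; the remaining constraints have slack.

C1 and C3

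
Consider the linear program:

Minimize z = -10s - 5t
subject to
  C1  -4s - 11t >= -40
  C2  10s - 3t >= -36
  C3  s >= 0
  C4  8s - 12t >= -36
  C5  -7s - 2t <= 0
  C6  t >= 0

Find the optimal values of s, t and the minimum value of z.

s = 10, t = 0, minimum z = -100

Extreme points and z = -10s - 5t:
  (21/34, 58/17) → z = -395/17
  (10, 0) → z = -100
  (0, 3) → z = -15
  (0, 0) → z = 0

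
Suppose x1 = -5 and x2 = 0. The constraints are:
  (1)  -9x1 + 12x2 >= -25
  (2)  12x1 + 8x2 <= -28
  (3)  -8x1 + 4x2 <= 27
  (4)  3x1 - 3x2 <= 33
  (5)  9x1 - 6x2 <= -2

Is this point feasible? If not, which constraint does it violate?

Constraint (3): -8x1 + 4x2 = 40, which is not ≤ 27. All other constraints are satisfied.

not feasible — violates (3)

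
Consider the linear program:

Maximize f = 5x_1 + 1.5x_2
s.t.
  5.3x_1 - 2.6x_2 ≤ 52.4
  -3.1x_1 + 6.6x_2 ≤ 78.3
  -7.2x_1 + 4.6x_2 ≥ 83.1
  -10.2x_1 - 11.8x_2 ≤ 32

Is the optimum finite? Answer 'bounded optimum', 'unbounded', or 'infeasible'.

bounded optimum

Extreme points and f = 5x_1 + 1.5x_2:
  (-9414/1663, 30615/3326) → f = -96435/6652
  (-56757/5195, 34973/5195) → f = -462651/10390
  (-56389/6594, 10287/2198) → f = -471307/13188
The feasible region has finitely many vertices and no improving ray; the maximum is -96435/6652 at (-9414/1663, 30615/3326).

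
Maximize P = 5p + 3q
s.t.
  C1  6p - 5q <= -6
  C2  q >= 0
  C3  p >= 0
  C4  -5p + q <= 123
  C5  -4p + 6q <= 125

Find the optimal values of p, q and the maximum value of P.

Feasible corners and P = 5p + 3q:
  (0, 6/5) → P = 18/5
  (589/16, 363/8) → P = 5123/16
  (0, 125/6) → P = 125/2

At the optimal vertex, 6p - 5q = -6 and -4p + 6q = 125.
Solving simultaneously gives p = 589/16, q = 363/8.

p = 589/16, q = 363/8, maximum P = 5123/16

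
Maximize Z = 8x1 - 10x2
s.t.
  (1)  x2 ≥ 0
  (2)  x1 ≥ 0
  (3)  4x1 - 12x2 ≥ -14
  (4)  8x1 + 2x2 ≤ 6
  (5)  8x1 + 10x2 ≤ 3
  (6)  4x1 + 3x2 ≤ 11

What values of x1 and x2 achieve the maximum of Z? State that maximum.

Corner points and Z = 8x1 - 10x2:
  (0, 0) → Z = 0
  (3/8, 0) → Z = 3
  (0, 3/10) → Z = -3

x1 = 3/8, x2 = 0, maximum Z = 3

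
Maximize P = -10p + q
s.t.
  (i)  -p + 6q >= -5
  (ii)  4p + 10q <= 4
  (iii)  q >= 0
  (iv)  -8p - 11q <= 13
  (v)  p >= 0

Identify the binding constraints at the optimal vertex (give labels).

Extreme points and P = -10p + q:
  (1, 0) → P = -10
  (0, 2/5) → P = 2/5
  (0, 0) → P = 0

The maximum is at (0, 2/5). Substituting into each constraint, equality holds for (ii) and (v); the remaining constraints have slack.

(ii) and (v)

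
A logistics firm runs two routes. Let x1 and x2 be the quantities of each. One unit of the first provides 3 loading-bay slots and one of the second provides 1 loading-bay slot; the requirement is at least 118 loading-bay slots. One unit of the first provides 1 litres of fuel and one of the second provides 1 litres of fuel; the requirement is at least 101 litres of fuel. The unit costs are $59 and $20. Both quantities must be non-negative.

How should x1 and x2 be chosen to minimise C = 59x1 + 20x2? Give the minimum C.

The feasible region is unbounded (it extends along (0, 1), (1, 0)), but C strictly increases along every unbounded feasible direction, so there is no improving ray and the minimum is attained at a vertex.

x1 = 17/2, x2 = 185/2, minimum C = 4703/2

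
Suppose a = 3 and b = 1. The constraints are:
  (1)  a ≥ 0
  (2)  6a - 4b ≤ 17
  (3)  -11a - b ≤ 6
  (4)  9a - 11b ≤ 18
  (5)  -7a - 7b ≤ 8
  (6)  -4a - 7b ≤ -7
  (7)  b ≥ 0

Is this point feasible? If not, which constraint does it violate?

(1): 3 ≥ 0 ✓
(2): 14 ≤ 17 ✓
(3): -34 ≤ 6 ✓
(4): 16 ≤ 18 ✓
(5): -28 ≤ 8 ✓
(6): -19 ≤ -7 ✓
(7): 1 ≥ 0 ✓

feasible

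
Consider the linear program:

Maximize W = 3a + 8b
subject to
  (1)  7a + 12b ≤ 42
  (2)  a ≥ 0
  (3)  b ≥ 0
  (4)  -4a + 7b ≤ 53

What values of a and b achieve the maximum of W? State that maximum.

a = 0, b = 7/2, maximum W = 28

Extreme points and W = 3a + 8b:
  (0, 7/2) → W = 28
  (6, 0) → W = 18
  (0, 0) → W = 0

The binding constraints are 7a + 12b = 42 and a = 0.
Solving simultaneously gives a = 0, b = 7/2.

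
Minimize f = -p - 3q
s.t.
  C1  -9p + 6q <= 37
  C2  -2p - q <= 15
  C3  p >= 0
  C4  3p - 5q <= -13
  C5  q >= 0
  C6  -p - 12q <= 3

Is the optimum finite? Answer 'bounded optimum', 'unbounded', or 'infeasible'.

unbounded

From the feasible point (0, 37/6), moving in the direction (5, 3) keeps every constraint satisfied while f decreases without bound.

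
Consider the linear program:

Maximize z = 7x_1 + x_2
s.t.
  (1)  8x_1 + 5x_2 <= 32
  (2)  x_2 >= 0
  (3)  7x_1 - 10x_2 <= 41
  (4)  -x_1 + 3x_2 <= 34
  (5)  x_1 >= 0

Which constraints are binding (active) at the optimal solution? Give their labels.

Extreme points and z = 7x_1 + x_2:
  (4, 0) → z = 28
  (0, 32/5) → z = 32/5
  (0, 0) → z = 0

The maximum is at (4, 0). Substituting into each constraint, equality holds for (1) and (2); the remaining constraints have slack.

(1) and (2)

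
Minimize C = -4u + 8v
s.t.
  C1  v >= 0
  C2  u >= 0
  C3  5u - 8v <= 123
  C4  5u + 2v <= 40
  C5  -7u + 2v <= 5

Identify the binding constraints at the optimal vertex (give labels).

Corner points and C = -4u + 8v:
  (0, 0) → C = 0
  (8, 0) → C = -32
  (0, 5/2) → C = 20
  (35/12, 305/24) → C = 90

The minimum is at (8, 0). Substituting into each constraint, equality holds for C1 and C4; the remaining constraints have slack.

C1 and C4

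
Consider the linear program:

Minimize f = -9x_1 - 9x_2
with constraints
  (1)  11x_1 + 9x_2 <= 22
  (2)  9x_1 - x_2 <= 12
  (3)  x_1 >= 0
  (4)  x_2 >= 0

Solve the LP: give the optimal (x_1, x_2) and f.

x_1 = 0, x_2 = 22/9, minimum f = -22

Feasible corners and f = -9x_1 - 9x_2:
  (65/46, 33/46) → f = -441/23
  (0, 22/9) → f = -22
  (4/3, 0) → f = -12
  (0, 0) → f = 0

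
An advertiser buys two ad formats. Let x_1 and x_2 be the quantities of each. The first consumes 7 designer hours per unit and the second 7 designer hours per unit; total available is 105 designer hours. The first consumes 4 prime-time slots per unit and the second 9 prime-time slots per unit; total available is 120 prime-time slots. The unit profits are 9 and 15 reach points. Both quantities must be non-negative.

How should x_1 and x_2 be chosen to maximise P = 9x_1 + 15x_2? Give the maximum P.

Extreme points and P = 9x_1 + 15x_2:
  (0, 0) → P = 0
  (0, 40/3) → P = 200
  (15, 0) → P = 135
  (3, 12) → P = 207

x_1 = 3, x_2 = 12, maximum P = 207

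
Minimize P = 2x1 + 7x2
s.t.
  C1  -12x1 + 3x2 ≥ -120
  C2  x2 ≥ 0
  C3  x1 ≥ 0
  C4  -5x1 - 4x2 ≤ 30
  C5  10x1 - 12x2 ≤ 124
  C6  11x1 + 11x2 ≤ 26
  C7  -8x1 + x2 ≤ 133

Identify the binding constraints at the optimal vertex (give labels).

C2 and C3

Vertices and P = 2x1 + 7x2:
  (0, 0) → P = 0
  (26/11, 0) → P = 52/11
  (0, 26/11) → P = 182/11

The minimum is at (0, 0). Substituting into each constraint, equality holds for C2 and C3; the remaining constraints have slack.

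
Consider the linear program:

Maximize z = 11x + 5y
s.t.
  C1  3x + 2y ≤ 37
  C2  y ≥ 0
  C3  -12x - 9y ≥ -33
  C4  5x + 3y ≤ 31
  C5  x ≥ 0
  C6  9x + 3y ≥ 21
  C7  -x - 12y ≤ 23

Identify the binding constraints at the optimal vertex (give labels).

C2 and C3

Corner points and z = 11x + 5y:
  (11/4, 0) → z = 121/4
  (7/3, 0) → z = 77/3
  (2, 1) → z = 27

The maximum is at (11/4, 0). Substituting into each constraint, equality holds for C2 and C3; the remaining constraints have slack.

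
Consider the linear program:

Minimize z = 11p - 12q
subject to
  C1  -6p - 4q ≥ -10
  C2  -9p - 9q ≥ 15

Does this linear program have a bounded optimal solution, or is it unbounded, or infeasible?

unbounded

From the feasible point (25/3, -10), moving in the direction (-9, 9) keeps every constraint satisfied while z decreases without bound.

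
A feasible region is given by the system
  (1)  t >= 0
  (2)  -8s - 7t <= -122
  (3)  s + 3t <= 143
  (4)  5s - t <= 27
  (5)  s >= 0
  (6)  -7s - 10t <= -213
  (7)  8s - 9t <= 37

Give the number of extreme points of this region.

Of the 21 pairwise boundary intersections, those satisfying every inequality are:
  (14, 43)
  (0, 143/3)
  (161/19, 292/19)
  (0, 213/10)

4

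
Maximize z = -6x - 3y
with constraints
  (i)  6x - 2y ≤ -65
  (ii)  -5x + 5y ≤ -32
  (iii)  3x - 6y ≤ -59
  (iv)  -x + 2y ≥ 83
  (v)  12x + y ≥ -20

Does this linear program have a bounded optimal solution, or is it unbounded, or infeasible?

The boundaries 6x - 2y = -65 and -x + 2y = 83 meet at (18/5, 433/10), but that point violates -5x + 5y ≤ -32. Every candidate vertex is excluded by some other constraint, so the feasible region is empty.

infeasible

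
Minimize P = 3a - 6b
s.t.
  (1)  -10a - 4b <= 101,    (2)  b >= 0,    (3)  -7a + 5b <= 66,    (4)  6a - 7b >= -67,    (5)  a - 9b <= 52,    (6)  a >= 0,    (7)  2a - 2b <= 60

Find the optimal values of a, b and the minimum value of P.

Vertices and P = 3a - 6b:
  (0, 0) → P = 0
  (30, 0) → P = 90
  (0, 67/7) → P = -402/7
  (277, 247) → P = -651

The binding constraints are 6a - 7b = -67 and 2a - 2b = 60.
Solving simultaneously gives a = 277, b = 247.

a = 277, b = 247, minimum P = -651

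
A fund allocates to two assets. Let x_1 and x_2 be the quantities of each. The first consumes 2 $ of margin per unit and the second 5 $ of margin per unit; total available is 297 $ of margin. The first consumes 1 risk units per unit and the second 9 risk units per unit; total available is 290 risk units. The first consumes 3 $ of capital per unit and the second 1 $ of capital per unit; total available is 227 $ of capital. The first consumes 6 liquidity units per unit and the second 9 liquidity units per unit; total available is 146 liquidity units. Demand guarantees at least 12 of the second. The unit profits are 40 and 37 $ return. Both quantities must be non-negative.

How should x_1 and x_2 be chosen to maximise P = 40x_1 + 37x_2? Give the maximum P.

Extreme points and P = 40x_1 + 37x_2:
  (0, 146/9) → P = 5402/9
  (0, 12) → P = 444
  (19/3, 12) → P = 2092/3

x_1 = 19/3, x_2 = 12, maximum P = 2092/3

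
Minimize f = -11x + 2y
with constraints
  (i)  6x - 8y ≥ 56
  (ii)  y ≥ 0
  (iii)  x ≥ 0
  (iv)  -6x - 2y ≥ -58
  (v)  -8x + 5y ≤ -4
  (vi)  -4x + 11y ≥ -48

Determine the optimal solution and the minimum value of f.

x = 29/3, y = 0, minimum f = -319/3

At the optimal vertex, y = 0 and -6x - 2y = -58.
Solving simultaneously gives x = 29/3, y = 0.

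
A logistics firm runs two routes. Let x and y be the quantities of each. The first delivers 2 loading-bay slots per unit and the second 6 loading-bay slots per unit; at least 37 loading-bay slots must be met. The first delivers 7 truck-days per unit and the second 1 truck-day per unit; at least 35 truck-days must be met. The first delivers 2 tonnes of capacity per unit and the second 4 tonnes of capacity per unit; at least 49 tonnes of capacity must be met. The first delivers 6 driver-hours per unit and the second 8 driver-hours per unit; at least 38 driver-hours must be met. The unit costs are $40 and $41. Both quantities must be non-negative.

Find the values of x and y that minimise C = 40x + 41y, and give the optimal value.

Corner points and C = 40x + 41y:
  (0, 35) → C = 1435
  (49/2, 0) → C = 980
  (7/2, 21/2) → C = 1141/2
The feasible region is unbounded (it extends along (0, 1), (1, 0)), but C strictly increases along every unbounded feasible direction, so there is no improving ray and the minimum is attained at a vertex.

At the optimal vertex, 7x + y = 35 and 2x + 4y = 49.
Solving simultaneously gives x = 7/2, y = 21/2.

x = 7/2, y = 21/2, minimum C = 1141/2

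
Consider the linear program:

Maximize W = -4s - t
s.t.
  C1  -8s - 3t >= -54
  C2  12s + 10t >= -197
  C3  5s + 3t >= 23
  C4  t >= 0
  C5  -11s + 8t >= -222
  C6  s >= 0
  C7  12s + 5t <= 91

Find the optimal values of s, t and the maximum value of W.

Extreme points and W = -4s - t:
  (27/4, 0) → W = -27
  (0, 18) → W = -18
  (23/5, 0) → W = -92/5
  (0, 23/3) → W = -23/3

The optimum lies where 5s + 3t = 23 and s = 0.
Solving simultaneously gives s = 0, t = 23/3.

s = 0, t = 23/3, maximum W = -23/3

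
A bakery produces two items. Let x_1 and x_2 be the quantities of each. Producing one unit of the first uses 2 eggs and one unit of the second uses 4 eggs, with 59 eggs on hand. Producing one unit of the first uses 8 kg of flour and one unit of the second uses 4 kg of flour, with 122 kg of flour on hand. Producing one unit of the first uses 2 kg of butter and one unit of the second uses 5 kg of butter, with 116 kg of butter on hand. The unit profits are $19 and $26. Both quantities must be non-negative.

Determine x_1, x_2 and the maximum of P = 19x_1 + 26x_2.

x_1 = 21/2, x_2 = 19/2, maximum P = 893/2

The optimum lies where 2x_1 + 4x_2 = 59 and 8x_1 + 4x_2 = 122.
Solving simultaneously gives x_1 = 21/2, x_2 = 19/2.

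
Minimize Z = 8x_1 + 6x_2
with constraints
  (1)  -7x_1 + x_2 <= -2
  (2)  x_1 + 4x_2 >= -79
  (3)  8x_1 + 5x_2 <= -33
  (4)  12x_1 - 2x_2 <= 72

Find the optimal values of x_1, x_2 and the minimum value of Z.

Extreme points and Z = 8x_1 + 6x_2:
  (-71/29, -555/29) → Z = -3898/29
  (-23/43, -247/43) → Z = -1666/43
  (13/5, -102/5) → Z = -508/5
  (147/38, -243/19) → Z = -870/19

The optimum lies where -7x_1 + x_2 = -2 and x_1 + 4x_2 = -79.
Solving simultaneously gives x_1 = -71/29, x_2 = -555/29.

x_1 = -71/29, x_2 = -555/29, minimum Z = -3898/29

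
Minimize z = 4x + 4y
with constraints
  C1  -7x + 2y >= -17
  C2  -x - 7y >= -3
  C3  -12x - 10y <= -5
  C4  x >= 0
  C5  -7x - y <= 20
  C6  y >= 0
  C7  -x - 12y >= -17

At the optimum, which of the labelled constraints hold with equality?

C3 and C6

Feasible corners and z = 4x + 4y:
  (125/51, 4/51) → z = 172/17
  (17/7, 0) → z = 68/7
  (5/74, 31/74) → z = 72/37
  (5/12, 0) → z = 5/3

The minimum is at (5/12, 0). Substituting into each constraint, equality holds for C3 and C6; the remaining constraints have slack.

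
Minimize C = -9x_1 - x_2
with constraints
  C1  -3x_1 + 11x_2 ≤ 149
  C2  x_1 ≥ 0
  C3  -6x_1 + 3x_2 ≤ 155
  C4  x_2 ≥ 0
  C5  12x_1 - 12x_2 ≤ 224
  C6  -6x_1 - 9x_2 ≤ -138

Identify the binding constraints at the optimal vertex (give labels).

C1 and C5

Extreme points and C = -9x_1 - x_2:
  (1063/24, 205/8) → C = -1697/4
  (59/31, 436/31) → C = -967/31
  (102/5, 26/15) → C = -556/3

The minimum is at (1063/24, 205/8). Substituting into each constraint, equality holds for C1 and C5; the remaining constraints have slack.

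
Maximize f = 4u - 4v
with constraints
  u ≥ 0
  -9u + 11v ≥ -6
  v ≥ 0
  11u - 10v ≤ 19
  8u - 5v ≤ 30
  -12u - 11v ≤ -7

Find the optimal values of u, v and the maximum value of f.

Extreme points and f = 4u - 4v:
  (0, 7/11) → f = -28/11
  (2/3, 0) → f = 8/3
  (149/31, 105/31) → f = 176/31
  (7/12, 0) → f = 7/3
  (41/5, 178/25) → f = 108/25
The feasible region is unbounded (it extends along (0, 1), (5, 8)), but f strictly decreases along every unbounded feasible direction, so there is no improving ray and the maximum is attained at a vertex.

u = 149/31, v = 105/31, maximum f = 176/31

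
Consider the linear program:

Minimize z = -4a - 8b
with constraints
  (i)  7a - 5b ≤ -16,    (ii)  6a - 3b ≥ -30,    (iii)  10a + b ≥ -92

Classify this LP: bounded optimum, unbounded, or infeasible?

From the feasible point (-476/57, -484/57), moving in the direction (5, 7) keeps every constraint satisfied while z decreases without bound.

unbounded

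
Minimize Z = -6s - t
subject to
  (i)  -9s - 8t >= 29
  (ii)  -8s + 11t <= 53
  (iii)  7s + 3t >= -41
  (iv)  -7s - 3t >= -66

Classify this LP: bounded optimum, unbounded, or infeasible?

unbounded

From the feasible point (-743/163, 245/163), moving in the direction (3, -7) keeps every constraint satisfied while Z decreases without bound.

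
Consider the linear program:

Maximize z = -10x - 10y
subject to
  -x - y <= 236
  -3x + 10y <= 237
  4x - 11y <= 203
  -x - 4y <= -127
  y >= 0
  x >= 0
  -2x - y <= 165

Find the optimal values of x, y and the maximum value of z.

Corner points and z = -10x - 10y:
  (4637/7, 1557/7) → z = -61940/7
  (161/11, 309/11) → z = -4700/11
  (2209/27, 305/27) → z = -8380/9

x = 161/11, y = 309/11, maximum z = -4700/11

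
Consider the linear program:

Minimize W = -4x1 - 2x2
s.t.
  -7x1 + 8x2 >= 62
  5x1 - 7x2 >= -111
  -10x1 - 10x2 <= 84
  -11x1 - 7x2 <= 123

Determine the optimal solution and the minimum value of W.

Vertices and W = -4x1 - 2x2:
  (454/9, 467/9) → W = -2750/9
  (-646/75, 16/75) → W = 2552/75
  (-283/20, 23/4) → W = 451/10

The optimum lies where -7x1 + 8x2 = 62 and 5x1 - 7x2 = -111.
Solving simultaneously gives x1 = 454/9, x2 = 467/9.

x1 = 454/9, x2 = 467/9, minimum W = -2750/9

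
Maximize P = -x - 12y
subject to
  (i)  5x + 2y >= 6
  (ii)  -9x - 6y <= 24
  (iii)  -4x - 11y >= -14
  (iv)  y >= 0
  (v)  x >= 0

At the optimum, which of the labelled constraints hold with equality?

Vertices and P = -x - 12y:
  (38/47, 46/47) → P = -590/47
  (6/5, 0) → P = -6/5
  (7/2, 0) → P = -7/2

The maximum is at (6/5, 0). Substituting into each constraint, equality holds for (i) and (iv); the remaining constraints have slack.

(i) and (iv)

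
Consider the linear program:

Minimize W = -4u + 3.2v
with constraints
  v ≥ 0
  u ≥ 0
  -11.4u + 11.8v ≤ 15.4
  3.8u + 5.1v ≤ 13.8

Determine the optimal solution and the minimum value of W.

Extreme points and W = -4u + 3.2v:
  (0, 0) → W = 0
  (69/19, 0) → W = -276/19
  (0, 77/59) → W = 1232/295
  (4215/5149, 568/271) → W = 88372/25745

The optimum lies where v = 0 and 3.8u + 5.1v = 13.8.
Solving simultaneously gives u = 69/19, v = 0.

u = 69/19, v = 0, minimum W = -276/19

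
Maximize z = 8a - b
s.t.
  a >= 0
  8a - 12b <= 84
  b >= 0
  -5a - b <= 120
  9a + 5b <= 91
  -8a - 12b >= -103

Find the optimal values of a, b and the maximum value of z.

a = 91/9, b = 0, maximum z = 728/9

Vertices and z = 8a - b:
  (0, 0) → z = 0
  (0, 103/12) → z = -103/12
  (91/9, 0) → z = 728/9
  (577/68, 199/68) → z = 4417/68

The optimum lies where b = 0 and 9a + 5b = 91.
Solving simultaneously gives a = 91/9, b = 0.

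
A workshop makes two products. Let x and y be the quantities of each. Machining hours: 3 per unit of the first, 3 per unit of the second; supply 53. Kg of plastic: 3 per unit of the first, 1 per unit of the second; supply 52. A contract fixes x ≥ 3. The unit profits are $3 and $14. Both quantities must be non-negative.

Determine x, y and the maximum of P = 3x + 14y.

At the optimal vertex, 3x + 3y = 53 and x = 3.
Solving simultaneously gives x = 3, y = 44/3.

x = 3, y = 44/3, maximum P = 643/3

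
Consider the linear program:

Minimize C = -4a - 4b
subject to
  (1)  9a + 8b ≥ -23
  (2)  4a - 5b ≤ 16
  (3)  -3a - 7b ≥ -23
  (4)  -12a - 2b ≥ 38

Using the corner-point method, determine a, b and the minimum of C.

Vertices and C = -4a - 4b:
  (-115/13, 92/13) → C = 92/13
  (-43/13, 11/13) → C = 128/13
  (-4, 5) → C = -4

The binding constraints are -3a - 7b = -23 and -12a - 2b = 38.
Solving simultaneously gives a = -4, b = 5.

a = -4, b = 5, minimum C = -4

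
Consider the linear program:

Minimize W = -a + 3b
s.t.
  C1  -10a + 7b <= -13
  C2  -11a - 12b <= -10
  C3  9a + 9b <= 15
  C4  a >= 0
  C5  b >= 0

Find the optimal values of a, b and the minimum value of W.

a = 5/3, b = 0, minimum W = -5/3

Extreme points and W = -a + 3b:
  (74/51, 11/51) → W = -41/51
  (13/10, 0) → W = -13/10
  (5/3, 0) → W = -5/3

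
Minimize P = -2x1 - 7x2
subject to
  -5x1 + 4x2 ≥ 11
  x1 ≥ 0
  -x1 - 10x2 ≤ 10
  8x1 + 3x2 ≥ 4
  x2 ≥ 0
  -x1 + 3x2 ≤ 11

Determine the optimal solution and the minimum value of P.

x1 = 1, x2 = 4, minimum P = -30

Feasible corners and P = -2x1 - 7x2:
  (0, 11/4) → P = -77/4
  (1, 4) → P = -30
  (0, 11/3) → P = -77/3

The optimum lies where -5x1 + 4x2 = 11 and -x1 + 3x2 = 11.
Solving simultaneously gives x1 = 1, x2 = 4.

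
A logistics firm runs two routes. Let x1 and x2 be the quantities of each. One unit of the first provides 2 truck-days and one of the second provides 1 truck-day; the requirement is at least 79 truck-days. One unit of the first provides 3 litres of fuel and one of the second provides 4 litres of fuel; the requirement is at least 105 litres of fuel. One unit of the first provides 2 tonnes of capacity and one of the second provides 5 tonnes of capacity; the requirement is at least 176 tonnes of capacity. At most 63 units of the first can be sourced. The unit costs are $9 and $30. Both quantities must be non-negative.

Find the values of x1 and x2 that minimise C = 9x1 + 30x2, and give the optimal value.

Feasible corners and C = 9x1 + 30x2:
  (0, 79) → C = 2370
  (219/8, 97/4) → C = 7791/8
  (63, 10) → C = 867
The feasible region is unbounded (it extends along (0, 1)), but C strictly increases along every unbounded feasible direction, so there is no improving ray and the minimum is attained at a vertex.

The optimum lies where 2x1 + 5x2 = 176 and x1 = 63.
Solving simultaneously gives x1 = 63, x2 = 10.

x1 = 63, x2 = 10, minimum C = 867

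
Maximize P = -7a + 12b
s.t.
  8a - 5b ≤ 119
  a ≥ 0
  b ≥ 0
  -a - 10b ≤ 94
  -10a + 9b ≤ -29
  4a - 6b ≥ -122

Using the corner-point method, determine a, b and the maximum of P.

a = 463/11, b = 479/11, maximum P = 2507/11

The binding constraints are 8a - 5b = 119 and -10a + 9b = -29.
Solving simultaneously gives a = 463/11, b = 479/11.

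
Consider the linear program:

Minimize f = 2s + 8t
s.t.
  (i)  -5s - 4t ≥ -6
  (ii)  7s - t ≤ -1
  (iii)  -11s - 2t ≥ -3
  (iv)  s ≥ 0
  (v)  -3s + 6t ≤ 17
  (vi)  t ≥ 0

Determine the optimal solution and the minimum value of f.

s = 0, t = 1, minimum f = 8

Extreme points and f = 2s + 8t:
  (0, 3/2) → f = 12
  (1/25, 32/25) → f = 258/25
  (0, 1) → f = 8

The binding constraints are 7s - t = -1 and s = 0.
Solving simultaneously gives s = 0, t = 1.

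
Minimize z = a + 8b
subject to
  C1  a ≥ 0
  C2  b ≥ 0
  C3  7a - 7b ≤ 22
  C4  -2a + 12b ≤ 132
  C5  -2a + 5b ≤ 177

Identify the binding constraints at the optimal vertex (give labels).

C1 and C2

Feasible corners and z = a + 8b:
  (0, 0) → z = 0
  (0, 11) → z = 88
  (22/7, 0) → z = 22/7
  (594/35, 484/35) → z = 638/5

The minimum is at (0, 0). Substituting into each constraint, equality holds for C1 and C2; the remaining constraints have slack.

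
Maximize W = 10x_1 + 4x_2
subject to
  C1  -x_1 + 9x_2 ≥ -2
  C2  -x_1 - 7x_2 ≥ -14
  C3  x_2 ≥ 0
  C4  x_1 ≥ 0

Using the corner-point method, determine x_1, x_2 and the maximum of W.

Corner points and W = 10x_1 + 4x_2:
  (35/4, 3/4) → W = 181/2
  (2, 0) → W = 20
  (0, 2) → W = 8
  (0, 0) → W = 0

x_1 = 35/4, x_2 = 3/4, maximum W = 181/2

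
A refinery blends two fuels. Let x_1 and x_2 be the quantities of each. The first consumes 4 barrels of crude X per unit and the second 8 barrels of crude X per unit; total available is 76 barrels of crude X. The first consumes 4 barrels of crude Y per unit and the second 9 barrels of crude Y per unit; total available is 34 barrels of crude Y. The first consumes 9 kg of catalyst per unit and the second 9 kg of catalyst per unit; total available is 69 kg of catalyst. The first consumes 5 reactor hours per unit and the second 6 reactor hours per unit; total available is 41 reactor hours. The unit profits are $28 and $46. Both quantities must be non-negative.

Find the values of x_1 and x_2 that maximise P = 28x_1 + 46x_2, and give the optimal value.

Vertices and P = 28x_1 + 46x_2:
  (0, 0) → P = 0
  (0, 34/9) → P = 1564/9
  (23/3, 0) → P = 644/3
  (7, 2/3) → P = 680/3

The optimum lies where 4x_1 + 9x_2 = 34 and 9x_1 + 9x_2 = 69.
Solving simultaneously gives x_1 = 7, x_2 = 2/3.

x_1 = 7, x_2 = 2/3, maximum P = 680/3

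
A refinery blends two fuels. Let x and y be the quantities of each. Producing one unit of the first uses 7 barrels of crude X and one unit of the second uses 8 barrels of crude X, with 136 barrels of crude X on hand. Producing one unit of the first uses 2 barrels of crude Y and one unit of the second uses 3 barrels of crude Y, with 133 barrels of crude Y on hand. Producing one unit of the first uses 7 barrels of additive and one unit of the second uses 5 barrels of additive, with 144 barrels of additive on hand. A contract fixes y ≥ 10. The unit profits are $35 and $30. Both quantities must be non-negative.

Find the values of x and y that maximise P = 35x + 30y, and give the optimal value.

x = 8, y = 10, maximum P = 580

Corner points and P = 35x + 30y:
  (0, 17) → P = 510
  (0, 10) → P = 300
  (8, 10) → P = 580

At the optimal vertex, 7x + 8y = 136 and y = 10.
Solving simultaneously gives x = 8, y = 10.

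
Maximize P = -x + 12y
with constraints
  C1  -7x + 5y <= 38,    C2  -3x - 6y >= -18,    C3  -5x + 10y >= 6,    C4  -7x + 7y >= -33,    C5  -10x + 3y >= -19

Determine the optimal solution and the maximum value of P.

x = -46/19, y = 80/19, maximum P = 1006/19

Extreme points and P = -x + 12y:
  (-46/19, 80/19) → P = 1006/19
  (-70/9, -148/45) → P = -1426/45
  (12/5, 9/5) → P = 96/5

The optimum lies where -7x + 5y = 38 and -3x - 6y = -18.
Solving simultaneously gives x = -46/19, y = 80/19.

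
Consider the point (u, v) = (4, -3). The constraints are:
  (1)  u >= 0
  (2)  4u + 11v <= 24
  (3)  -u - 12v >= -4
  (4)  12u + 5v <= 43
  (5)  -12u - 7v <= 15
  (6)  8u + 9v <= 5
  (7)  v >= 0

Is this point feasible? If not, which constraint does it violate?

not feasible — violates (7)

Constraint (7): v = -3, which is not ≥ 0. All other constraints are satisfied.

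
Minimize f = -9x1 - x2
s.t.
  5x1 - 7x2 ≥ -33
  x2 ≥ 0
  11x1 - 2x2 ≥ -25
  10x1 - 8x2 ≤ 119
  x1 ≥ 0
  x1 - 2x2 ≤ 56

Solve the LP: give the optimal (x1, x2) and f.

x1 = 1097/30, x2 = 185/6, minimum f = -5399/15

Extreme points and f = -9x1 - x2:
  (1097/30, 185/6) → f = -5399/15
  (0, 33/7) → f = -33/7
  (119/10, 0) → f = -1071/10
  (0, 0) → f = 0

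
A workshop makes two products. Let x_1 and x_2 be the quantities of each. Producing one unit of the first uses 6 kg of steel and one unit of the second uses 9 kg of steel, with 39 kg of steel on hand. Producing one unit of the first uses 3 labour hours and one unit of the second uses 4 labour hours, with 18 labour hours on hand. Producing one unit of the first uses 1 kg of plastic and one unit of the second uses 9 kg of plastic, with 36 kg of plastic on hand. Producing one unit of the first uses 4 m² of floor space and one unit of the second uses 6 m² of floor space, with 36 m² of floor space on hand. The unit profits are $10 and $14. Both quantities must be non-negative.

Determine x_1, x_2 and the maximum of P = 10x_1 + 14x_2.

x_1 = 2, x_2 = 3, maximum P = 62

Corner points and P = 10x_1 + 14x_2:
  (0, 0) → P = 0
  (0, 4) → P = 56
  (6, 0) → P = 60
  (2, 3) → P = 62
  (3/5, 59/15) → P = 916/15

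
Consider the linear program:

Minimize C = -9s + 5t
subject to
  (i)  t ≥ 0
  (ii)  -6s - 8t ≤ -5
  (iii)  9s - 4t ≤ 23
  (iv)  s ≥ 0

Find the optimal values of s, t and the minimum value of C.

The feasible region is unbounded (it extends along (0, 1), (4, 9)), but C strictly increases along every unbounded feasible direction, so there is no improving ray and the minimum is attained at a vertex.

s = 23/9, t = 0, minimum C = -23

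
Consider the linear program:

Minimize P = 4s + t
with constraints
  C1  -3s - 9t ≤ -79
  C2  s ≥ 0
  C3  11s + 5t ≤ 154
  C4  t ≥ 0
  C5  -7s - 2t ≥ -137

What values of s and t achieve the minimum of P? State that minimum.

s = 0, t = 79/9, minimum P = 79/9

Corner points and P = 4s + t:
  (0, 79/9) → P = 79/9
  (991/84, 407/84) → P = 1457/28
  (0, 154/5) → P = 154/5

The optimum lies where -3s - 9t = -79 and s = 0.
Solving simultaneously gives s = 0, t = 79/9.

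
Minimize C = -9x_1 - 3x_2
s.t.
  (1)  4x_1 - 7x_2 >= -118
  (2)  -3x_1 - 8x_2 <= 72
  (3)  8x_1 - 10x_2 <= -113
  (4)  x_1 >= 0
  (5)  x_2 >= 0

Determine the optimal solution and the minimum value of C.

Corner points and C = -9x_1 - 3x_2:
  (389/16, 123/4) → C = -4977/16
  (0, 118/7) → C = -354/7
  (0, 113/10) → C = -339/10

x_1 = 389/16, x_2 = 123/4, minimum C = -4977/16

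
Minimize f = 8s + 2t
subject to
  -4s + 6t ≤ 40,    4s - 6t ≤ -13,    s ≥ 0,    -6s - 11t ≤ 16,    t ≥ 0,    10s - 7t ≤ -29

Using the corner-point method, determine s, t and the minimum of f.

At the optimal vertex, s = 0 and 10s - 7t = -29.
Solving simultaneously gives s = 0, t = 29/7.

s = 0, t = 29/7, minimum f = 58/7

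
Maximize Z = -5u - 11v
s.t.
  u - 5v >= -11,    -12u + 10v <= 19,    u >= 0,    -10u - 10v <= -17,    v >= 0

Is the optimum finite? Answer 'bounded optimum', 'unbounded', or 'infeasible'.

bounded optimum

Vertices and Z = -5u - 11v:
  (3/10, 113/50) → Z = -659/25
  (0, 19/10) → Z = -209/10
  (0, 17/10) → Z = -187/10
  (17/10, 0) → Z = -17/2
The feasible region has finitely many vertices and no improving ray; the maximum is -17/2 at (17/10, 0).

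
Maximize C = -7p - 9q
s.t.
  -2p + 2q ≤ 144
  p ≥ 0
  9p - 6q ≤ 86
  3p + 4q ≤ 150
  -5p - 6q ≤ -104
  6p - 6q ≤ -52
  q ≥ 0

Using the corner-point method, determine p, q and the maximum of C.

Extreme points and C = -7p - 9q:
  (0, 75/2) → C = -675/2
  (0, 52/3) → C = -156
  (346/21, 176/7) → C = -7174/21
  (52/11, 442/33) → C = -1690/11

The binding constraints are -5p - 6q = -104 and 6p - 6q = -52.
Solving simultaneously gives p = 52/11, q = 442/33.

p = 52/11, q = 442/33, maximum C = -1690/11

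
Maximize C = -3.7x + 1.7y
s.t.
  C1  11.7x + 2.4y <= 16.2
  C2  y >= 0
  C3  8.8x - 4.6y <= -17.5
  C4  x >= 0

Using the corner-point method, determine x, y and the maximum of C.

x = 0, y = 6.75, maximum C = 11.475

Corner points and C = -3.7x + 1.7y:
  (542/1249, 11577/2498) → C = 156701/24980
  (0, 27/4) → C = 459/40
  (0, 175/46) → C = 595/92

The binding constraints are 11.7x + 2.4y = 16.2 and x = 0.
Solving simultaneously gives x = 0, y = 27/4.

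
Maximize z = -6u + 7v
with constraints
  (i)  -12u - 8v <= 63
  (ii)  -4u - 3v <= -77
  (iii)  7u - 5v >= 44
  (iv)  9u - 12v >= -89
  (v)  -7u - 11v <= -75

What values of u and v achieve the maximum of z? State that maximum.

u = 973/39, v = 1019/39, maximum z = 1295/39

Corner points and z = -6u + 7v:
  (517/41, 363/41) → z = -561/41
  (622/23, -239/23) → z = -235
  (973/39, 1019/39) → z = 1295/39
The feasible region is unbounded (it extends along (11, -7), (4, 3)), but z strictly decreases along every unbounded feasible direction, so there is no improving ray and the maximum is attained at a vertex.

At the optimal vertex, 7u - 5v = 44 and 9u - 12v = -89.
Solving simultaneously gives u = 973/39, v = 1019/39.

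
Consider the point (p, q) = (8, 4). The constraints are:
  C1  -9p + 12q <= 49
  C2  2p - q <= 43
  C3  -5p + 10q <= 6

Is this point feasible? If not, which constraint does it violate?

feasible

C1: -24 ≤ 49 ✓
C2: 12 ≤ 43 ✓
C3: 0 ≤ 6 ✓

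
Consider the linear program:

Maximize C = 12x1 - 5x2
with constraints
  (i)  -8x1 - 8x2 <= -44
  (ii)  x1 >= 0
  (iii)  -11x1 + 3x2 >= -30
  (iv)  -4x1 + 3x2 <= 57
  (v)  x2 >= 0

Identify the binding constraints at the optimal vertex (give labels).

(i) and (iii)

Corner points and C = 12x1 - 5x2:
  (0, 11/2) → C = -55/2
  (93/28, 61/28) → C = 811/28
  (0, 19) → C = -95
  (87/7, 249/7) → C = -201/7

The maximum is at (93/28, 61/28). Substituting into each constraint, equality holds for (i) and (iii); the remaining constraints have slack.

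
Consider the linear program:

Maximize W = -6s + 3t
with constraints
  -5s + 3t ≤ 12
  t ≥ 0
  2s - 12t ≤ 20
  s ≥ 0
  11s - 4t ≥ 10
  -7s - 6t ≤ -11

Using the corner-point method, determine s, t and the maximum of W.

s = 6, t = 14, maximum W = 6

Corner points and W = -6s + 3t:
  (6, 14) → W = 6
  (10, 0) → W = -60
  (11/7, 0) → W = -66/7
  (52/47, 51/94) → W = -471/94
The feasible region is unbounded (it extends along (6, 1), (3, 5)), but W strictly decreases along every unbounded feasible direction, so there is no improving ray and the maximum is attained at a vertex.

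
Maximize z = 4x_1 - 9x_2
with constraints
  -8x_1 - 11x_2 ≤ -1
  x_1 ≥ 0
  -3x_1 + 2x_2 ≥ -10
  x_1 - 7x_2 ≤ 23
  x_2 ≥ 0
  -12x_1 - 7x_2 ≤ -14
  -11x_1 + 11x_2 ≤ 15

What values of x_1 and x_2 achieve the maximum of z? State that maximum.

x_1 = 10/3, x_2 = 0, maximum z = 40/3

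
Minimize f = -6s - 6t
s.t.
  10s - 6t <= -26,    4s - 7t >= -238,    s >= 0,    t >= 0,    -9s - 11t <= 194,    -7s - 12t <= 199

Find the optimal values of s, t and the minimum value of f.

Feasible corners and f = -6s - 6t:
  (623/23, 1138/23) → f = -10566/23
  (0, 13/3) → f = -26
  (0, 34) → f = -204

The binding constraints are 10s - 6t = -26 and 4s - 7t = -238.
Solving simultaneously gives s = 623/23, t = 1138/23.

s = 623/23, t = 1138/23, minimum f = -10566/23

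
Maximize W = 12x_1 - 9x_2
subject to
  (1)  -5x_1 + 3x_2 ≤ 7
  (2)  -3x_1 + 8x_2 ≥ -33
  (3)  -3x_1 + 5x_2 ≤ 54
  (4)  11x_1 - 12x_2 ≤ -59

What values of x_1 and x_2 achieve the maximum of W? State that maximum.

Vertices and W = 12x_1 - 9x_2:
  (127/16, 249/16) → W = -717/16
  (31/9, 218/27) → W = -94/3
  (353/19, 417/19) → W = 483/19

At the optimal vertex, -3x_1 + 5x_2 = 54 and 11x_1 - 12x_2 = -59.
Solving simultaneously gives x_1 = 353/19, x_2 = 417/19.

x_1 = 353/19, x_2 = 417/19, maximum W = 483/19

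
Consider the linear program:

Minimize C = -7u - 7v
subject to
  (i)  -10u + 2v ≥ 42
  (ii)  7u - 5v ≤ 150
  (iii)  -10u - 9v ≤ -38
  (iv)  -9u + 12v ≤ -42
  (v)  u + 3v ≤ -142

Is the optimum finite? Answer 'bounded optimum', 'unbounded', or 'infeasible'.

infeasible

The boundaries -10u + 2v = 42 and 7u - 5v = 150 meet at (-85/6, -299/6), but that point violates -10u - 9v ≤ -38. Every candidate vertex is excluded by some other constraint, so the feasible region is empty.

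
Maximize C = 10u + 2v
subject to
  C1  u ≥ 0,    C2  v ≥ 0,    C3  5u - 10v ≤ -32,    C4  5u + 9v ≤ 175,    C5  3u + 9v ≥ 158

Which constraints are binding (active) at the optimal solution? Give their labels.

Extreme points and C = 10u + 2v:
  (0, 175/9) → C = 350/9
  (0, 158/9) → C = 316/9
  (17/2, 265/18) → C = 1030/9

The maximum is at (17/2, 265/18). Substituting into each constraint, equality holds for C4 and C5; the remaining constraints have slack.

C4 and C5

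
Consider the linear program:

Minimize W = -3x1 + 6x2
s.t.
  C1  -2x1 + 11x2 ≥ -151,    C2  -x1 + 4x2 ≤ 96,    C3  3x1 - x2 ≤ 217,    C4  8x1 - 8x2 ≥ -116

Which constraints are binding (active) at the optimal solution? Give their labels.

C1 and C3

Vertices and W = -3x1 + 6x2:
  (2236/31, -19/31) → W = -6822/31
  (-69/2, -20) → W = -33/2
  (964/11, 505/11) → W = 138/11
  (38/3, 163/6) → W = 125

The minimum is at (2236/31, -19/31). Substituting into each constraint, equality holds for C1 and C3; the remaining constraints have slack.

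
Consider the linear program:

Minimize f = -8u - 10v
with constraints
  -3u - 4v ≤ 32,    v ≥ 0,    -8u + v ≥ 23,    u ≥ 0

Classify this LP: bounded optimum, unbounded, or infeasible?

unbounded

From the feasible point (0, 23), moving in the direction (0, 1) keeps every constraint satisfied while f decreases without bound.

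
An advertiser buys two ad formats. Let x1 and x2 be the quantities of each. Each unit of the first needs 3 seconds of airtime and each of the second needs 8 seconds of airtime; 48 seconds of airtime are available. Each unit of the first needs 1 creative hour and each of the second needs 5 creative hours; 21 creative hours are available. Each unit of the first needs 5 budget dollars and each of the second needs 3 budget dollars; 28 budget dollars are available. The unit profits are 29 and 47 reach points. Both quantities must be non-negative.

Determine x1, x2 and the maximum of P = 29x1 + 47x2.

Extreme points and P = 29x1 + 47x2:
  (0, 0) → P = 0
  (0, 21/5) → P = 987/5
  (28/5, 0) → P = 812/5
  (7/2, 7/2) → P = 266

At the optimal vertex, x1 + 5x2 = 21 and 5x1 + 3x2 = 28.
Solving simultaneously gives x1 = 7/2, x2 = 7/2.

x1 = 7/2, x2 = 7/2, maximum P = 266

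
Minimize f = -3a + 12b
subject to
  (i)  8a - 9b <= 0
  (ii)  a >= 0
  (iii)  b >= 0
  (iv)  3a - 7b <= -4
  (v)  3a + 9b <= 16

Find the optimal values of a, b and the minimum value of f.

At the optimal vertex, a = 0 and 3a - 7b = -4.
Solving simultaneously gives a = 0, b = 4/7.

a = 0, b = 4/7, minimum f = 48/7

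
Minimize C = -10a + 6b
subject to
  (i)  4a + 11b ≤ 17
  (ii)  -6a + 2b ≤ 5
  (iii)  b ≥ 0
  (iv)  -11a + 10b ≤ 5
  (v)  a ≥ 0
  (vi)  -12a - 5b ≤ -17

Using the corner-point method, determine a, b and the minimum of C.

a = 17/4, b = 0, minimum C = -85/2

Feasible corners and C = -10a + 6b:
  (17/4, 0) → C = -85/2
  (51/56, 17/14) → C = -51/28
  (17/12, 0) → C = -85/6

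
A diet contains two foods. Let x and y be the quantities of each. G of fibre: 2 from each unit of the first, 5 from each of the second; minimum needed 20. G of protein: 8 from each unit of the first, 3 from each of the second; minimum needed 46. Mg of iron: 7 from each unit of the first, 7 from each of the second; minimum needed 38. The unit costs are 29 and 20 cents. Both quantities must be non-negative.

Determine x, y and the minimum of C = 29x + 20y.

Extreme points and C = 29x + 20y:
  (0, 46/3) → C = 920/3
  (10, 0) → C = 290
  (5, 2) → C = 185
The feasible region is unbounded (it extends along (0, 1), (1, 0)), but C strictly increases along every unbounded feasible direction, so there is no improving ray and the minimum is attained at a vertex.

x = 5, y = 2, minimum C = 185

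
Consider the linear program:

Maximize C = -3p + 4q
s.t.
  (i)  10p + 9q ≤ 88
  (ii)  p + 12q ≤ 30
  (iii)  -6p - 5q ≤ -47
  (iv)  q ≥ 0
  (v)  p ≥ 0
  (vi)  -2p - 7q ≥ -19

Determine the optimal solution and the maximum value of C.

p = 117/16, q = 5/8, maximum C = -311/16

Vertices and C = -3p + 4q:
  (44/5, 0) → C = -132/5
  (445/52, 7/26) → C = -1279/52
  (47/6, 0) → C = -47/2
  (117/16, 5/8) → C = -311/16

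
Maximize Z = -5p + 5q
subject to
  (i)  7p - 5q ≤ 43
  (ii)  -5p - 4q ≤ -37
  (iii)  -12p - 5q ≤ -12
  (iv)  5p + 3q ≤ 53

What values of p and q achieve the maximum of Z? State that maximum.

Feasible corners and Z = -5p + 5q:
  (357/53, 44/53) → Z = -1565/53
  (197/23, 78/23) → Z = -595/23
  (-137/23, 384/23) → Z = 2605/23
  (-229/11, 576/11) → Z = 4025/11

p = -229/11, q = 576/11, maximum Z = 4025/11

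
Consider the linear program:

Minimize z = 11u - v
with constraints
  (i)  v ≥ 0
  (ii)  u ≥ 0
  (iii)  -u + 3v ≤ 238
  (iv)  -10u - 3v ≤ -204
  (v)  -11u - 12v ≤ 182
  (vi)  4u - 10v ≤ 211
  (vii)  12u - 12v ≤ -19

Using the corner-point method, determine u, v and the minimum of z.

Vertices and z = 11u - v:
  (0, 238/3) → z = -238/3
  (0, 68) → z = -68
  (933/8, 2837/24) → z = 3494/3
  (797/52, 1319/78) → z = 23663/156

u = 0, v = 238/3, minimum z = -238/3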